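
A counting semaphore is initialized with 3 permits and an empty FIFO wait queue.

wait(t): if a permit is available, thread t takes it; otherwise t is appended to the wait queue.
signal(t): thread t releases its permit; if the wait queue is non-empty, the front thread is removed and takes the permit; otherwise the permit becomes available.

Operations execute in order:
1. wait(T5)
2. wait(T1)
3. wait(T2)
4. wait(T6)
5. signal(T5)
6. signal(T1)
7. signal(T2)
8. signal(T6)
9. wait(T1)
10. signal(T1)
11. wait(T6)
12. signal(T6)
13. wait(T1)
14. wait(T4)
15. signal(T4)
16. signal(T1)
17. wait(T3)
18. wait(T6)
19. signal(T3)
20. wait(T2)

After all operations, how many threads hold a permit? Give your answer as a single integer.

Answer: 2

Derivation:
Step 1: wait(T5) -> count=2 queue=[] holders={T5}
Step 2: wait(T1) -> count=1 queue=[] holders={T1,T5}
Step 3: wait(T2) -> count=0 queue=[] holders={T1,T2,T5}
Step 4: wait(T6) -> count=0 queue=[T6] holders={T1,T2,T5}
Step 5: signal(T5) -> count=0 queue=[] holders={T1,T2,T6}
Step 6: signal(T1) -> count=1 queue=[] holders={T2,T6}
Step 7: signal(T2) -> count=2 queue=[] holders={T6}
Step 8: signal(T6) -> count=3 queue=[] holders={none}
Step 9: wait(T1) -> count=2 queue=[] holders={T1}
Step 10: signal(T1) -> count=3 queue=[] holders={none}
Step 11: wait(T6) -> count=2 queue=[] holders={T6}
Step 12: signal(T6) -> count=3 queue=[] holders={none}
Step 13: wait(T1) -> count=2 queue=[] holders={T1}
Step 14: wait(T4) -> count=1 queue=[] holders={T1,T4}
Step 15: signal(T4) -> count=2 queue=[] holders={T1}
Step 16: signal(T1) -> count=3 queue=[] holders={none}
Step 17: wait(T3) -> count=2 queue=[] holders={T3}
Step 18: wait(T6) -> count=1 queue=[] holders={T3,T6}
Step 19: signal(T3) -> count=2 queue=[] holders={T6}
Step 20: wait(T2) -> count=1 queue=[] holders={T2,T6}
Final holders: {T2,T6} -> 2 thread(s)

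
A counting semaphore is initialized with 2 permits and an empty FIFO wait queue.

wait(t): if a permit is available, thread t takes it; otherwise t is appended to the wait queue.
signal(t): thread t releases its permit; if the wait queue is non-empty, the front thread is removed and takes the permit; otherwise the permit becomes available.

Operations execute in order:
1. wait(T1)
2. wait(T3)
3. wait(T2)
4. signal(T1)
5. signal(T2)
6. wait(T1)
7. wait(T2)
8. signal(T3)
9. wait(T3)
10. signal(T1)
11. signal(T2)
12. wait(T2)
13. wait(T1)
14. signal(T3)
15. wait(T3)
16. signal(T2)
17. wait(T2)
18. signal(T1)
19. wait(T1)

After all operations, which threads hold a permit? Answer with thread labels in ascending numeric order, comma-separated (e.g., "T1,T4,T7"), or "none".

Step 1: wait(T1) -> count=1 queue=[] holders={T1}
Step 2: wait(T3) -> count=0 queue=[] holders={T1,T3}
Step 3: wait(T2) -> count=0 queue=[T2] holders={T1,T3}
Step 4: signal(T1) -> count=0 queue=[] holders={T2,T3}
Step 5: signal(T2) -> count=1 queue=[] holders={T3}
Step 6: wait(T1) -> count=0 queue=[] holders={T1,T3}
Step 7: wait(T2) -> count=0 queue=[T2] holders={T1,T3}
Step 8: signal(T3) -> count=0 queue=[] holders={T1,T2}
Step 9: wait(T3) -> count=0 queue=[T3] holders={T1,T2}
Step 10: signal(T1) -> count=0 queue=[] holders={T2,T3}
Step 11: signal(T2) -> count=1 queue=[] holders={T3}
Step 12: wait(T2) -> count=0 queue=[] holders={T2,T3}
Step 13: wait(T1) -> count=0 queue=[T1] holders={T2,T3}
Step 14: signal(T3) -> count=0 queue=[] holders={T1,T2}
Step 15: wait(T3) -> count=0 queue=[T3] holders={T1,T2}
Step 16: signal(T2) -> count=0 queue=[] holders={T1,T3}
Step 17: wait(T2) -> count=0 queue=[T2] holders={T1,T3}
Step 18: signal(T1) -> count=0 queue=[] holders={T2,T3}
Step 19: wait(T1) -> count=0 queue=[T1] holders={T2,T3}
Final holders: T2,T3

Answer: T2,T3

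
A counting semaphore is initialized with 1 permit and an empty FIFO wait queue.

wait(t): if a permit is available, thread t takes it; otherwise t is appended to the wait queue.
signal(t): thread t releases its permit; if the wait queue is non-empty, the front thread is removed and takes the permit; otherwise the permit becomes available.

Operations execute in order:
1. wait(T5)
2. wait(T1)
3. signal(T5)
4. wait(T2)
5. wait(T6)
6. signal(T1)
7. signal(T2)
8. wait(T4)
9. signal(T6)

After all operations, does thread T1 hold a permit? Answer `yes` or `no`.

Answer: no

Derivation:
Step 1: wait(T5) -> count=0 queue=[] holders={T5}
Step 2: wait(T1) -> count=0 queue=[T1] holders={T5}
Step 3: signal(T5) -> count=0 queue=[] holders={T1}
Step 4: wait(T2) -> count=0 queue=[T2] holders={T1}
Step 5: wait(T6) -> count=0 queue=[T2,T6] holders={T1}
Step 6: signal(T1) -> count=0 queue=[T6] holders={T2}
Step 7: signal(T2) -> count=0 queue=[] holders={T6}
Step 8: wait(T4) -> count=0 queue=[T4] holders={T6}
Step 9: signal(T6) -> count=0 queue=[] holders={T4}
Final holders: {T4} -> T1 not in holders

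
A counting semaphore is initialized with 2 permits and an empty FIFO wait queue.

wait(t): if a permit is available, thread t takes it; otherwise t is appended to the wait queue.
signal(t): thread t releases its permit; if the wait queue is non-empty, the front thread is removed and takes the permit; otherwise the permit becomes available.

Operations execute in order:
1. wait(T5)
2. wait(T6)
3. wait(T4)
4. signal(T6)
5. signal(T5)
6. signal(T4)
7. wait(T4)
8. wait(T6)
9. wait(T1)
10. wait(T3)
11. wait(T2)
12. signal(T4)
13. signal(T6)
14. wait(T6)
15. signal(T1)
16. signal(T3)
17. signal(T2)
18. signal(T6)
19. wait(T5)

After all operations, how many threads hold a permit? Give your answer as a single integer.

Answer: 1

Derivation:
Step 1: wait(T5) -> count=1 queue=[] holders={T5}
Step 2: wait(T6) -> count=0 queue=[] holders={T5,T6}
Step 3: wait(T4) -> count=0 queue=[T4] holders={T5,T6}
Step 4: signal(T6) -> count=0 queue=[] holders={T4,T5}
Step 5: signal(T5) -> count=1 queue=[] holders={T4}
Step 6: signal(T4) -> count=2 queue=[] holders={none}
Step 7: wait(T4) -> count=1 queue=[] holders={T4}
Step 8: wait(T6) -> count=0 queue=[] holders={T4,T6}
Step 9: wait(T1) -> count=0 queue=[T1] holders={T4,T6}
Step 10: wait(T3) -> count=0 queue=[T1,T3] holders={T4,T6}
Step 11: wait(T2) -> count=0 queue=[T1,T3,T2] holders={T4,T6}
Step 12: signal(T4) -> count=0 queue=[T3,T2] holders={T1,T6}
Step 13: signal(T6) -> count=0 queue=[T2] holders={T1,T3}
Step 14: wait(T6) -> count=0 queue=[T2,T6] holders={T1,T3}
Step 15: signal(T1) -> count=0 queue=[T6] holders={T2,T3}
Step 16: signal(T3) -> count=0 queue=[] holders={T2,T6}
Step 17: signal(T2) -> count=1 queue=[] holders={T6}
Step 18: signal(T6) -> count=2 queue=[] holders={none}
Step 19: wait(T5) -> count=1 queue=[] holders={T5}
Final holders: {T5} -> 1 thread(s)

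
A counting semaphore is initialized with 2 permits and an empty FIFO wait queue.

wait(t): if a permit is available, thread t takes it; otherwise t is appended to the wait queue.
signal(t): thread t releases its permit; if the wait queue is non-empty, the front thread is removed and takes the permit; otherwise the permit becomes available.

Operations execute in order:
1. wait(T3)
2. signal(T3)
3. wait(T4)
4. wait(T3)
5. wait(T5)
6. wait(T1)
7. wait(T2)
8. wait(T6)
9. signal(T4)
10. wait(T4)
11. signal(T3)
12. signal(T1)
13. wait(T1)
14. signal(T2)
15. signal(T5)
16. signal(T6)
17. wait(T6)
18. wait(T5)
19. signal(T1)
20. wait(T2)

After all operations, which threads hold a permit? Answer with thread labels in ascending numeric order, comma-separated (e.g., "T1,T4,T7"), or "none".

Answer: T4,T6

Derivation:
Step 1: wait(T3) -> count=1 queue=[] holders={T3}
Step 2: signal(T3) -> count=2 queue=[] holders={none}
Step 3: wait(T4) -> count=1 queue=[] holders={T4}
Step 4: wait(T3) -> count=0 queue=[] holders={T3,T4}
Step 5: wait(T5) -> count=0 queue=[T5] holders={T3,T4}
Step 6: wait(T1) -> count=0 queue=[T5,T1] holders={T3,T4}
Step 7: wait(T2) -> count=0 queue=[T5,T1,T2] holders={T3,T4}
Step 8: wait(T6) -> count=0 queue=[T5,T1,T2,T6] holders={T3,T4}
Step 9: signal(T4) -> count=0 queue=[T1,T2,T6] holders={T3,T5}
Step 10: wait(T4) -> count=0 queue=[T1,T2,T6,T4] holders={T3,T5}
Step 11: signal(T3) -> count=0 queue=[T2,T6,T4] holders={T1,T5}
Step 12: signal(T1) -> count=0 queue=[T6,T4] holders={T2,T5}
Step 13: wait(T1) -> count=0 queue=[T6,T4,T1] holders={T2,T5}
Step 14: signal(T2) -> count=0 queue=[T4,T1] holders={T5,T6}
Step 15: signal(T5) -> count=0 queue=[T1] holders={T4,T6}
Step 16: signal(T6) -> count=0 queue=[] holders={T1,T4}
Step 17: wait(T6) -> count=0 queue=[T6] holders={T1,T4}
Step 18: wait(T5) -> count=0 queue=[T6,T5] holders={T1,T4}
Step 19: signal(T1) -> count=0 queue=[T5] holders={T4,T6}
Step 20: wait(T2) -> count=0 queue=[T5,T2] holders={T4,T6}
Final holders: T4,T6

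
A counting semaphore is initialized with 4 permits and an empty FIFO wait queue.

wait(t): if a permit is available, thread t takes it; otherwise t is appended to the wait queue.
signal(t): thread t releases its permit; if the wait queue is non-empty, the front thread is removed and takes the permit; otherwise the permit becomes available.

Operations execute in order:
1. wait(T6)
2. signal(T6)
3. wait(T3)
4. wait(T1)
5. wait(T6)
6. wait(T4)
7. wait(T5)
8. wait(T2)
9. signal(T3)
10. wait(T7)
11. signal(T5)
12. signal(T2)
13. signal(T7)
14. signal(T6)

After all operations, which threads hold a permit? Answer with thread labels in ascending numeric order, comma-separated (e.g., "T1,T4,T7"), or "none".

Step 1: wait(T6) -> count=3 queue=[] holders={T6}
Step 2: signal(T6) -> count=4 queue=[] holders={none}
Step 3: wait(T3) -> count=3 queue=[] holders={T3}
Step 4: wait(T1) -> count=2 queue=[] holders={T1,T3}
Step 5: wait(T6) -> count=1 queue=[] holders={T1,T3,T6}
Step 6: wait(T4) -> count=0 queue=[] holders={T1,T3,T4,T6}
Step 7: wait(T5) -> count=0 queue=[T5] holders={T1,T3,T4,T6}
Step 8: wait(T2) -> count=0 queue=[T5,T2] holders={T1,T3,T4,T6}
Step 9: signal(T3) -> count=0 queue=[T2] holders={T1,T4,T5,T6}
Step 10: wait(T7) -> count=0 queue=[T2,T7] holders={T1,T4,T5,T6}
Step 11: signal(T5) -> count=0 queue=[T7] holders={T1,T2,T4,T6}
Step 12: signal(T2) -> count=0 queue=[] holders={T1,T4,T6,T7}
Step 13: signal(T7) -> count=1 queue=[] holders={T1,T4,T6}
Step 14: signal(T6) -> count=2 queue=[] holders={T1,T4}
Final holders: T1,T4

Answer: T1,T4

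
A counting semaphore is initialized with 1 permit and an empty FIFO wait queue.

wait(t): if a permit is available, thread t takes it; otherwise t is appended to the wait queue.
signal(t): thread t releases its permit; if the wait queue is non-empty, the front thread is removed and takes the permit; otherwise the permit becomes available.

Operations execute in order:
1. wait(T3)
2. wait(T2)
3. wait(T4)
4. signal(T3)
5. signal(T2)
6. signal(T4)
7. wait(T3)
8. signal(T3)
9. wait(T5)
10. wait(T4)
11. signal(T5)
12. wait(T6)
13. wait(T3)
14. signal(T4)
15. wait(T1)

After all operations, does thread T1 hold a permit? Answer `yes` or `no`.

Answer: no

Derivation:
Step 1: wait(T3) -> count=0 queue=[] holders={T3}
Step 2: wait(T2) -> count=0 queue=[T2] holders={T3}
Step 3: wait(T4) -> count=0 queue=[T2,T4] holders={T3}
Step 4: signal(T3) -> count=0 queue=[T4] holders={T2}
Step 5: signal(T2) -> count=0 queue=[] holders={T4}
Step 6: signal(T4) -> count=1 queue=[] holders={none}
Step 7: wait(T3) -> count=0 queue=[] holders={T3}
Step 8: signal(T3) -> count=1 queue=[] holders={none}
Step 9: wait(T5) -> count=0 queue=[] holders={T5}
Step 10: wait(T4) -> count=0 queue=[T4] holders={T5}
Step 11: signal(T5) -> count=0 queue=[] holders={T4}
Step 12: wait(T6) -> count=0 queue=[T6] holders={T4}
Step 13: wait(T3) -> count=0 queue=[T6,T3] holders={T4}
Step 14: signal(T4) -> count=0 queue=[T3] holders={T6}
Step 15: wait(T1) -> count=0 queue=[T3,T1] holders={T6}
Final holders: {T6} -> T1 not in holders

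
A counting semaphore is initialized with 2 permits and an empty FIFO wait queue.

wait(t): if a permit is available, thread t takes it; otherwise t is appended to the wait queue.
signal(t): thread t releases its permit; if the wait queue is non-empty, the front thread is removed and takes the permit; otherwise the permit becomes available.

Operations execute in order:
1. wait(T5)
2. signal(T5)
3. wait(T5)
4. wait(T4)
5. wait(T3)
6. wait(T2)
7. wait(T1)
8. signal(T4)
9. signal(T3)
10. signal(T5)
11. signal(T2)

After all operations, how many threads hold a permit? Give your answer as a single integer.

Answer: 1

Derivation:
Step 1: wait(T5) -> count=1 queue=[] holders={T5}
Step 2: signal(T5) -> count=2 queue=[] holders={none}
Step 3: wait(T5) -> count=1 queue=[] holders={T5}
Step 4: wait(T4) -> count=0 queue=[] holders={T4,T5}
Step 5: wait(T3) -> count=0 queue=[T3] holders={T4,T5}
Step 6: wait(T2) -> count=0 queue=[T3,T2] holders={T4,T5}
Step 7: wait(T1) -> count=0 queue=[T3,T2,T1] holders={T4,T5}
Step 8: signal(T4) -> count=0 queue=[T2,T1] holders={T3,T5}
Step 9: signal(T3) -> count=0 queue=[T1] holders={T2,T5}
Step 10: signal(T5) -> count=0 queue=[] holders={T1,T2}
Step 11: signal(T2) -> count=1 queue=[] holders={T1}
Final holders: {T1} -> 1 thread(s)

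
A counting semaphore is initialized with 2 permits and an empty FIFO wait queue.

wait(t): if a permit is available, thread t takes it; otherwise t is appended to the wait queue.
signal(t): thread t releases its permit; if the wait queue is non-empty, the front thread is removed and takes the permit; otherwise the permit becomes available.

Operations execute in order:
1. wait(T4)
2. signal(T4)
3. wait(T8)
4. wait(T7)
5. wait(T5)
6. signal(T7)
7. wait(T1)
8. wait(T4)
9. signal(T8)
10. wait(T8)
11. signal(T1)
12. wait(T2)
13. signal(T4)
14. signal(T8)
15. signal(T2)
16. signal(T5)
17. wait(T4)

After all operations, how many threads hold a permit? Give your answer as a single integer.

Step 1: wait(T4) -> count=1 queue=[] holders={T4}
Step 2: signal(T4) -> count=2 queue=[] holders={none}
Step 3: wait(T8) -> count=1 queue=[] holders={T8}
Step 4: wait(T7) -> count=0 queue=[] holders={T7,T8}
Step 5: wait(T5) -> count=0 queue=[T5] holders={T7,T8}
Step 6: signal(T7) -> count=0 queue=[] holders={T5,T8}
Step 7: wait(T1) -> count=0 queue=[T1] holders={T5,T8}
Step 8: wait(T4) -> count=0 queue=[T1,T4] holders={T5,T8}
Step 9: signal(T8) -> count=0 queue=[T4] holders={T1,T5}
Step 10: wait(T8) -> count=0 queue=[T4,T8] holders={T1,T5}
Step 11: signal(T1) -> count=0 queue=[T8] holders={T4,T5}
Step 12: wait(T2) -> count=0 queue=[T8,T2] holders={T4,T5}
Step 13: signal(T4) -> count=0 queue=[T2] holders={T5,T8}
Step 14: signal(T8) -> count=0 queue=[] holders={T2,T5}
Step 15: signal(T2) -> count=1 queue=[] holders={T5}
Step 16: signal(T5) -> count=2 queue=[] holders={none}
Step 17: wait(T4) -> count=1 queue=[] holders={T4}
Final holders: {T4} -> 1 thread(s)

Answer: 1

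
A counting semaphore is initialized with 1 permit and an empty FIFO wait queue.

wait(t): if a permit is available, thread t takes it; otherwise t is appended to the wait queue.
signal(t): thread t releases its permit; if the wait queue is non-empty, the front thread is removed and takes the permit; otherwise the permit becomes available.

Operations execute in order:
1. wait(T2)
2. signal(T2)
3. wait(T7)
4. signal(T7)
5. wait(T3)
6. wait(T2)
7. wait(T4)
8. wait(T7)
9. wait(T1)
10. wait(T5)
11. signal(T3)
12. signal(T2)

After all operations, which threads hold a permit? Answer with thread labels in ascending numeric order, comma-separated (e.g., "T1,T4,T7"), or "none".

Step 1: wait(T2) -> count=0 queue=[] holders={T2}
Step 2: signal(T2) -> count=1 queue=[] holders={none}
Step 3: wait(T7) -> count=0 queue=[] holders={T7}
Step 4: signal(T7) -> count=1 queue=[] holders={none}
Step 5: wait(T3) -> count=0 queue=[] holders={T3}
Step 6: wait(T2) -> count=0 queue=[T2] holders={T3}
Step 7: wait(T4) -> count=0 queue=[T2,T4] holders={T3}
Step 8: wait(T7) -> count=0 queue=[T2,T4,T7] holders={T3}
Step 9: wait(T1) -> count=0 queue=[T2,T4,T7,T1] holders={T3}
Step 10: wait(T5) -> count=0 queue=[T2,T4,T7,T1,T5] holders={T3}
Step 11: signal(T3) -> count=0 queue=[T4,T7,T1,T5] holders={T2}
Step 12: signal(T2) -> count=0 queue=[T7,T1,T5] holders={T4}
Final holders: T4

Answer: T4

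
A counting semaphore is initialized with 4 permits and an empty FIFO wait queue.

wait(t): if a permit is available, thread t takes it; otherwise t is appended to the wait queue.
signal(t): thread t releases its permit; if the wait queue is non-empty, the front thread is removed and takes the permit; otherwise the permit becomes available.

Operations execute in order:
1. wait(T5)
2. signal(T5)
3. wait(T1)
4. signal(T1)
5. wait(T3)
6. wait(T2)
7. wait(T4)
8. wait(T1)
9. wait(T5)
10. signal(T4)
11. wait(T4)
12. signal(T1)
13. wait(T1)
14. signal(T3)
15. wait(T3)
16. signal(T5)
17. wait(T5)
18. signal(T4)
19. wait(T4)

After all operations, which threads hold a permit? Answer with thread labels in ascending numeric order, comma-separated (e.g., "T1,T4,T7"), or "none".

Step 1: wait(T5) -> count=3 queue=[] holders={T5}
Step 2: signal(T5) -> count=4 queue=[] holders={none}
Step 3: wait(T1) -> count=3 queue=[] holders={T1}
Step 4: signal(T1) -> count=4 queue=[] holders={none}
Step 5: wait(T3) -> count=3 queue=[] holders={T3}
Step 6: wait(T2) -> count=2 queue=[] holders={T2,T3}
Step 7: wait(T4) -> count=1 queue=[] holders={T2,T3,T4}
Step 8: wait(T1) -> count=0 queue=[] holders={T1,T2,T3,T4}
Step 9: wait(T5) -> count=0 queue=[T5] holders={T1,T2,T3,T4}
Step 10: signal(T4) -> count=0 queue=[] holders={T1,T2,T3,T5}
Step 11: wait(T4) -> count=0 queue=[T4] holders={T1,T2,T3,T5}
Step 12: signal(T1) -> count=0 queue=[] holders={T2,T3,T4,T5}
Step 13: wait(T1) -> count=0 queue=[T1] holders={T2,T3,T4,T5}
Step 14: signal(T3) -> count=0 queue=[] holders={T1,T2,T4,T5}
Step 15: wait(T3) -> count=0 queue=[T3] holders={T1,T2,T4,T5}
Step 16: signal(T5) -> count=0 queue=[] holders={T1,T2,T3,T4}
Step 17: wait(T5) -> count=0 queue=[T5] holders={T1,T2,T3,T4}
Step 18: signal(T4) -> count=0 queue=[] holders={T1,T2,T3,T5}
Step 19: wait(T4) -> count=0 queue=[T4] holders={T1,T2,T3,T5}
Final holders: T1,T2,T3,T5

Answer: T1,T2,T3,T5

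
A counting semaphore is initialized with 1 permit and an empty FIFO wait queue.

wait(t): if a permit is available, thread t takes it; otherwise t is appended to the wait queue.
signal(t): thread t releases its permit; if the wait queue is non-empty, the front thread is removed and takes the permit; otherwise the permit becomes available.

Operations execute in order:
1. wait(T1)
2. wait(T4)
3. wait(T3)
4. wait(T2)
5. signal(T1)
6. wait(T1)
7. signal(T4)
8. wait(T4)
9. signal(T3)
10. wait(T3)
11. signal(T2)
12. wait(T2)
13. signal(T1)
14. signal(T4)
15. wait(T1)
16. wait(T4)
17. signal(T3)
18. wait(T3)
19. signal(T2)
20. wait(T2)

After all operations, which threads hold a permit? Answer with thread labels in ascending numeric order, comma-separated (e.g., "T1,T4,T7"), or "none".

Step 1: wait(T1) -> count=0 queue=[] holders={T1}
Step 2: wait(T4) -> count=0 queue=[T4] holders={T1}
Step 3: wait(T3) -> count=0 queue=[T4,T3] holders={T1}
Step 4: wait(T2) -> count=0 queue=[T4,T3,T2] holders={T1}
Step 5: signal(T1) -> count=0 queue=[T3,T2] holders={T4}
Step 6: wait(T1) -> count=0 queue=[T3,T2,T1] holders={T4}
Step 7: signal(T4) -> count=0 queue=[T2,T1] holders={T3}
Step 8: wait(T4) -> count=0 queue=[T2,T1,T4] holders={T3}
Step 9: signal(T3) -> count=0 queue=[T1,T4] holders={T2}
Step 10: wait(T3) -> count=0 queue=[T1,T4,T3] holders={T2}
Step 11: signal(T2) -> count=0 queue=[T4,T3] holders={T1}
Step 12: wait(T2) -> count=0 queue=[T4,T3,T2] holders={T1}
Step 13: signal(T1) -> count=0 queue=[T3,T2] holders={T4}
Step 14: signal(T4) -> count=0 queue=[T2] holders={T3}
Step 15: wait(T1) -> count=0 queue=[T2,T1] holders={T3}
Step 16: wait(T4) -> count=0 queue=[T2,T1,T4] holders={T3}
Step 17: signal(T3) -> count=0 queue=[T1,T4] holders={T2}
Step 18: wait(T3) -> count=0 queue=[T1,T4,T3] holders={T2}
Step 19: signal(T2) -> count=0 queue=[T4,T3] holders={T1}
Step 20: wait(T2) -> count=0 queue=[T4,T3,T2] holders={T1}
Final holders: T1

Answer: T1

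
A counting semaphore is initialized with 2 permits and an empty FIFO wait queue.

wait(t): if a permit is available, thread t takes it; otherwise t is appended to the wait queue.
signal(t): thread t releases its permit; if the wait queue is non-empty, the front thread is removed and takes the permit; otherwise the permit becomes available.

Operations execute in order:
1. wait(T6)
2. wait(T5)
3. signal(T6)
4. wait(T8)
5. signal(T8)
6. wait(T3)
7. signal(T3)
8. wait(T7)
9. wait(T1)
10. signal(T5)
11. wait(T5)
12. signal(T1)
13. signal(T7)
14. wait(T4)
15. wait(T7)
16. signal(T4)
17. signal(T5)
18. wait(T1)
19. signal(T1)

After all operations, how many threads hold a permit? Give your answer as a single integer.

Answer: 1

Derivation:
Step 1: wait(T6) -> count=1 queue=[] holders={T6}
Step 2: wait(T5) -> count=0 queue=[] holders={T5,T6}
Step 3: signal(T6) -> count=1 queue=[] holders={T5}
Step 4: wait(T8) -> count=0 queue=[] holders={T5,T8}
Step 5: signal(T8) -> count=1 queue=[] holders={T5}
Step 6: wait(T3) -> count=0 queue=[] holders={T3,T5}
Step 7: signal(T3) -> count=1 queue=[] holders={T5}
Step 8: wait(T7) -> count=0 queue=[] holders={T5,T7}
Step 9: wait(T1) -> count=0 queue=[T1] holders={T5,T7}
Step 10: signal(T5) -> count=0 queue=[] holders={T1,T7}
Step 11: wait(T5) -> count=0 queue=[T5] holders={T1,T7}
Step 12: signal(T1) -> count=0 queue=[] holders={T5,T7}
Step 13: signal(T7) -> count=1 queue=[] holders={T5}
Step 14: wait(T4) -> count=0 queue=[] holders={T4,T5}
Step 15: wait(T7) -> count=0 queue=[T7] holders={T4,T5}
Step 16: signal(T4) -> count=0 queue=[] holders={T5,T7}
Step 17: signal(T5) -> count=1 queue=[] holders={T7}
Step 18: wait(T1) -> count=0 queue=[] holders={T1,T7}
Step 19: signal(T1) -> count=1 queue=[] holders={T7}
Final holders: {T7} -> 1 thread(s)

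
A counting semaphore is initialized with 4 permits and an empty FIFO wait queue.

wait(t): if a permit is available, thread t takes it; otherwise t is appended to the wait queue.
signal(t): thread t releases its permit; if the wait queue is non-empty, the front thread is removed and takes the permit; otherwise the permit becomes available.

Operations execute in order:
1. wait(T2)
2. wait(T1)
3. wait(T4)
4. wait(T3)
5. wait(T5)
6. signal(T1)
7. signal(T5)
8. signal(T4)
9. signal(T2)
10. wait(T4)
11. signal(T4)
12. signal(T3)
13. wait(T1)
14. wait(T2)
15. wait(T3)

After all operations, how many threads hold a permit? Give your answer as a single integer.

Answer: 3

Derivation:
Step 1: wait(T2) -> count=3 queue=[] holders={T2}
Step 2: wait(T1) -> count=2 queue=[] holders={T1,T2}
Step 3: wait(T4) -> count=1 queue=[] holders={T1,T2,T4}
Step 4: wait(T3) -> count=0 queue=[] holders={T1,T2,T3,T4}
Step 5: wait(T5) -> count=0 queue=[T5] holders={T1,T2,T3,T4}
Step 6: signal(T1) -> count=0 queue=[] holders={T2,T3,T4,T5}
Step 7: signal(T5) -> count=1 queue=[] holders={T2,T3,T4}
Step 8: signal(T4) -> count=2 queue=[] holders={T2,T3}
Step 9: signal(T2) -> count=3 queue=[] holders={T3}
Step 10: wait(T4) -> count=2 queue=[] holders={T3,T4}
Step 11: signal(T4) -> count=3 queue=[] holders={T3}
Step 12: signal(T3) -> count=4 queue=[] holders={none}
Step 13: wait(T1) -> count=3 queue=[] holders={T1}
Step 14: wait(T2) -> count=2 queue=[] holders={T1,T2}
Step 15: wait(T3) -> count=1 queue=[] holders={T1,T2,T3}
Final holders: {T1,T2,T3} -> 3 thread(s)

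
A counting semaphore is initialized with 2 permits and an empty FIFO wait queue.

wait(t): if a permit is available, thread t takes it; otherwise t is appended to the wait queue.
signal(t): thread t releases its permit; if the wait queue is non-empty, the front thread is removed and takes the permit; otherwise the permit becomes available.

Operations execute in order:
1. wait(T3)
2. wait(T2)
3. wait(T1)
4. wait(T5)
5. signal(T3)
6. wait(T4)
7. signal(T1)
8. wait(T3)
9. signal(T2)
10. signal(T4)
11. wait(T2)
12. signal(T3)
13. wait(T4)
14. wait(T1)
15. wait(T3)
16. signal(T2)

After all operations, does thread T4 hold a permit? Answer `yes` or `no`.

Step 1: wait(T3) -> count=1 queue=[] holders={T3}
Step 2: wait(T2) -> count=0 queue=[] holders={T2,T3}
Step 3: wait(T1) -> count=0 queue=[T1] holders={T2,T3}
Step 4: wait(T5) -> count=0 queue=[T1,T5] holders={T2,T3}
Step 5: signal(T3) -> count=0 queue=[T5] holders={T1,T2}
Step 6: wait(T4) -> count=0 queue=[T5,T4] holders={T1,T2}
Step 7: signal(T1) -> count=0 queue=[T4] holders={T2,T5}
Step 8: wait(T3) -> count=0 queue=[T4,T3] holders={T2,T5}
Step 9: signal(T2) -> count=0 queue=[T3] holders={T4,T5}
Step 10: signal(T4) -> count=0 queue=[] holders={T3,T5}
Step 11: wait(T2) -> count=0 queue=[T2] holders={T3,T5}
Step 12: signal(T3) -> count=0 queue=[] holders={T2,T5}
Step 13: wait(T4) -> count=0 queue=[T4] holders={T2,T5}
Step 14: wait(T1) -> count=0 queue=[T4,T1] holders={T2,T5}
Step 15: wait(T3) -> count=0 queue=[T4,T1,T3] holders={T2,T5}
Step 16: signal(T2) -> count=0 queue=[T1,T3] holders={T4,T5}
Final holders: {T4,T5} -> T4 in holders

Answer: yes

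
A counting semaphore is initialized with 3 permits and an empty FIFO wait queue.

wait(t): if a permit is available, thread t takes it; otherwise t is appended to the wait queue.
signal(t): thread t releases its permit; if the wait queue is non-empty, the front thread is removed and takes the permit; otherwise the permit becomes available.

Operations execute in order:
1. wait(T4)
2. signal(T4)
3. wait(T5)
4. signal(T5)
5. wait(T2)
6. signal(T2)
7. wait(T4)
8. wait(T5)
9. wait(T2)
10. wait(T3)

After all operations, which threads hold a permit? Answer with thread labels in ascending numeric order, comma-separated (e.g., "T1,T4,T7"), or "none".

Answer: T2,T4,T5

Derivation:
Step 1: wait(T4) -> count=2 queue=[] holders={T4}
Step 2: signal(T4) -> count=3 queue=[] holders={none}
Step 3: wait(T5) -> count=2 queue=[] holders={T5}
Step 4: signal(T5) -> count=3 queue=[] holders={none}
Step 5: wait(T2) -> count=2 queue=[] holders={T2}
Step 6: signal(T2) -> count=3 queue=[] holders={none}
Step 7: wait(T4) -> count=2 queue=[] holders={T4}
Step 8: wait(T5) -> count=1 queue=[] holders={T4,T5}
Step 9: wait(T2) -> count=0 queue=[] holders={T2,T4,T5}
Step 10: wait(T3) -> count=0 queue=[T3] holders={T2,T4,T5}
Final holders: T2,T4,T5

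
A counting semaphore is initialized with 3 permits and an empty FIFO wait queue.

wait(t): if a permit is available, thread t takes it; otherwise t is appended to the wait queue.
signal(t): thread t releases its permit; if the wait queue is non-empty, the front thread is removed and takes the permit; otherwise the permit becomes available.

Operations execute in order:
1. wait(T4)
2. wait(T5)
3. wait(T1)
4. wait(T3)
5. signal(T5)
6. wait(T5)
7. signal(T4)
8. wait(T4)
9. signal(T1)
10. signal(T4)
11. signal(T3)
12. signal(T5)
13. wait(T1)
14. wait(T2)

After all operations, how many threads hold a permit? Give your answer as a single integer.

Step 1: wait(T4) -> count=2 queue=[] holders={T4}
Step 2: wait(T5) -> count=1 queue=[] holders={T4,T5}
Step 3: wait(T1) -> count=0 queue=[] holders={T1,T4,T5}
Step 4: wait(T3) -> count=0 queue=[T3] holders={T1,T4,T5}
Step 5: signal(T5) -> count=0 queue=[] holders={T1,T3,T4}
Step 6: wait(T5) -> count=0 queue=[T5] holders={T1,T3,T4}
Step 7: signal(T4) -> count=0 queue=[] holders={T1,T3,T5}
Step 8: wait(T4) -> count=0 queue=[T4] holders={T1,T3,T5}
Step 9: signal(T1) -> count=0 queue=[] holders={T3,T4,T5}
Step 10: signal(T4) -> count=1 queue=[] holders={T3,T5}
Step 11: signal(T3) -> count=2 queue=[] holders={T5}
Step 12: signal(T5) -> count=3 queue=[] holders={none}
Step 13: wait(T1) -> count=2 queue=[] holders={T1}
Step 14: wait(T2) -> count=1 queue=[] holders={T1,T2}
Final holders: {T1,T2} -> 2 thread(s)

Answer: 2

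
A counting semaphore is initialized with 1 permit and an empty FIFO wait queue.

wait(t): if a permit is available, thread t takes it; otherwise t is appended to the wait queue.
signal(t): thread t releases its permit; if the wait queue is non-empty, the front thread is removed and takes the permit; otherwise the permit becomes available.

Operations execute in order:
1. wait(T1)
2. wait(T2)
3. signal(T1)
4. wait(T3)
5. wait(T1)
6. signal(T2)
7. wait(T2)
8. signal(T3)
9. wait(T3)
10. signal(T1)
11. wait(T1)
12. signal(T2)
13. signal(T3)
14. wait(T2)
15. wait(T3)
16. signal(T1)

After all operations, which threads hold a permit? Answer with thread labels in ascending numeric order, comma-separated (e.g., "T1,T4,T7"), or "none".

Answer: T2

Derivation:
Step 1: wait(T1) -> count=0 queue=[] holders={T1}
Step 2: wait(T2) -> count=0 queue=[T2] holders={T1}
Step 3: signal(T1) -> count=0 queue=[] holders={T2}
Step 4: wait(T3) -> count=0 queue=[T3] holders={T2}
Step 5: wait(T1) -> count=0 queue=[T3,T1] holders={T2}
Step 6: signal(T2) -> count=0 queue=[T1] holders={T3}
Step 7: wait(T2) -> count=0 queue=[T1,T2] holders={T3}
Step 8: signal(T3) -> count=0 queue=[T2] holders={T1}
Step 9: wait(T3) -> count=0 queue=[T2,T3] holders={T1}
Step 10: signal(T1) -> count=0 queue=[T3] holders={T2}
Step 11: wait(T1) -> count=0 queue=[T3,T1] holders={T2}
Step 12: signal(T2) -> count=0 queue=[T1] holders={T3}
Step 13: signal(T3) -> count=0 queue=[] holders={T1}
Step 14: wait(T2) -> count=0 queue=[T2] holders={T1}
Step 15: wait(T3) -> count=0 queue=[T2,T3] holders={T1}
Step 16: signal(T1) -> count=0 queue=[T3] holders={T2}
Final holders: T2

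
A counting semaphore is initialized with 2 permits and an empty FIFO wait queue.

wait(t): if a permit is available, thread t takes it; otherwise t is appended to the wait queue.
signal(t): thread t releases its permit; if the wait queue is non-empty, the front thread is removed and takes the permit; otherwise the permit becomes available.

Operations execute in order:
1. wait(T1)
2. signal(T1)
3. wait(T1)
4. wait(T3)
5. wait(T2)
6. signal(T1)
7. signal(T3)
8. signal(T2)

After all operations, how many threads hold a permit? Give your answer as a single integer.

Answer: 0

Derivation:
Step 1: wait(T1) -> count=1 queue=[] holders={T1}
Step 2: signal(T1) -> count=2 queue=[] holders={none}
Step 3: wait(T1) -> count=1 queue=[] holders={T1}
Step 4: wait(T3) -> count=0 queue=[] holders={T1,T3}
Step 5: wait(T2) -> count=0 queue=[T2] holders={T1,T3}
Step 6: signal(T1) -> count=0 queue=[] holders={T2,T3}
Step 7: signal(T3) -> count=1 queue=[] holders={T2}
Step 8: signal(T2) -> count=2 queue=[] holders={none}
Final holders: {none} -> 0 thread(s)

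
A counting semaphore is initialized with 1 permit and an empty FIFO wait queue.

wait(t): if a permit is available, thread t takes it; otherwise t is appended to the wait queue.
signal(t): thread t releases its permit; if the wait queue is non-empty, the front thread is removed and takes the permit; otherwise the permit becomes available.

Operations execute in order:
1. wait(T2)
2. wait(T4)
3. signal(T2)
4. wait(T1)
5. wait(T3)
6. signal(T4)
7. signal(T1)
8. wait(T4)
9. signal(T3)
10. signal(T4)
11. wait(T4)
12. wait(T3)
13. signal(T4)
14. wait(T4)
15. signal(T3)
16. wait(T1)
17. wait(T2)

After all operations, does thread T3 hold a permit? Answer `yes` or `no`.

Answer: no

Derivation:
Step 1: wait(T2) -> count=0 queue=[] holders={T2}
Step 2: wait(T4) -> count=0 queue=[T4] holders={T2}
Step 3: signal(T2) -> count=0 queue=[] holders={T4}
Step 4: wait(T1) -> count=0 queue=[T1] holders={T4}
Step 5: wait(T3) -> count=0 queue=[T1,T3] holders={T4}
Step 6: signal(T4) -> count=0 queue=[T3] holders={T1}
Step 7: signal(T1) -> count=0 queue=[] holders={T3}
Step 8: wait(T4) -> count=0 queue=[T4] holders={T3}
Step 9: signal(T3) -> count=0 queue=[] holders={T4}
Step 10: signal(T4) -> count=1 queue=[] holders={none}
Step 11: wait(T4) -> count=0 queue=[] holders={T4}
Step 12: wait(T3) -> count=0 queue=[T3] holders={T4}
Step 13: signal(T4) -> count=0 queue=[] holders={T3}
Step 14: wait(T4) -> count=0 queue=[T4] holders={T3}
Step 15: signal(T3) -> count=0 queue=[] holders={T4}
Step 16: wait(T1) -> count=0 queue=[T1] holders={T4}
Step 17: wait(T2) -> count=0 queue=[T1,T2] holders={T4}
Final holders: {T4} -> T3 not in holders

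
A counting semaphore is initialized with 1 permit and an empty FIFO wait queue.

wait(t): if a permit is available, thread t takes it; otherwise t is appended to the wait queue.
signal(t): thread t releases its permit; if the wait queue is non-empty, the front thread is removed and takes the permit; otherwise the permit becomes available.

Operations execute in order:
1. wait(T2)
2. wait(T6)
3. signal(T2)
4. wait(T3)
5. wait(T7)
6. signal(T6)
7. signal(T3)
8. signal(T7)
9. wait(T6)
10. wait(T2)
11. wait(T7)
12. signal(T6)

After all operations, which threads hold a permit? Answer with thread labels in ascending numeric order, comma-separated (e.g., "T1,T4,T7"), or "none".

Step 1: wait(T2) -> count=0 queue=[] holders={T2}
Step 2: wait(T6) -> count=0 queue=[T6] holders={T2}
Step 3: signal(T2) -> count=0 queue=[] holders={T6}
Step 4: wait(T3) -> count=0 queue=[T3] holders={T6}
Step 5: wait(T7) -> count=0 queue=[T3,T7] holders={T6}
Step 6: signal(T6) -> count=0 queue=[T7] holders={T3}
Step 7: signal(T3) -> count=0 queue=[] holders={T7}
Step 8: signal(T7) -> count=1 queue=[] holders={none}
Step 9: wait(T6) -> count=0 queue=[] holders={T6}
Step 10: wait(T2) -> count=0 queue=[T2] holders={T6}
Step 11: wait(T7) -> count=0 queue=[T2,T7] holders={T6}
Step 12: signal(T6) -> count=0 queue=[T7] holders={T2}
Final holders: T2

Answer: T2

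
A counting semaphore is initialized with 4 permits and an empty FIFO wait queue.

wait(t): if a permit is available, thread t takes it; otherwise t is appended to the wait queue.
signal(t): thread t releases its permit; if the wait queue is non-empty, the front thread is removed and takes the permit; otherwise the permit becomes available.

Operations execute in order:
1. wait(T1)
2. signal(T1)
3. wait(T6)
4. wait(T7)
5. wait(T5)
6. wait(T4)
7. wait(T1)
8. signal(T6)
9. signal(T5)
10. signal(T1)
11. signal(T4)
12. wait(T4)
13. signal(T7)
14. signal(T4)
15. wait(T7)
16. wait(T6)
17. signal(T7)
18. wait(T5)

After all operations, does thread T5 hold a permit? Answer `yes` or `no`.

Answer: yes

Derivation:
Step 1: wait(T1) -> count=3 queue=[] holders={T1}
Step 2: signal(T1) -> count=4 queue=[] holders={none}
Step 3: wait(T6) -> count=3 queue=[] holders={T6}
Step 4: wait(T7) -> count=2 queue=[] holders={T6,T7}
Step 5: wait(T5) -> count=1 queue=[] holders={T5,T6,T7}
Step 6: wait(T4) -> count=0 queue=[] holders={T4,T5,T6,T7}
Step 7: wait(T1) -> count=0 queue=[T1] holders={T4,T5,T6,T7}
Step 8: signal(T6) -> count=0 queue=[] holders={T1,T4,T5,T7}
Step 9: signal(T5) -> count=1 queue=[] holders={T1,T4,T7}
Step 10: signal(T1) -> count=2 queue=[] holders={T4,T7}
Step 11: signal(T4) -> count=3 queue=[] holders={T7}
Step 12: wait(T4) -> count=2 queue=[] holders={T4,T7}
Step 13: signal(T7) -> count=3 queue=[] holders={T4}
Step 14: signal(T4) -> count=4 queue=[] holders={none}
Step 15: wait(T7) -> count=3 queue=[] holders={T7}
Step 16: wait(T6) -> count=2 queue=[] holders={T6,T7}
Step 17: signal(T7) -> count=3 queue=[] holders={T6}
Step 18: wait(T5) -> count=2 queue=[] holders={T5,T6}
Final holders: {T5,T6} -> T5 in holders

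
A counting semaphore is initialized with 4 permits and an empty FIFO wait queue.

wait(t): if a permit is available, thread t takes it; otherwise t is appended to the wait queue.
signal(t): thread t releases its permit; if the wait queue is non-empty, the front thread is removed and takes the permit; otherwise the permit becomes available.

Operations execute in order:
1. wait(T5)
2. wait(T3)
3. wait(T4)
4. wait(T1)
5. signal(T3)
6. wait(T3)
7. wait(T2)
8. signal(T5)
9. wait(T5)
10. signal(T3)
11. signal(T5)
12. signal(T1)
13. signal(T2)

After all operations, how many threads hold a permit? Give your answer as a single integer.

Step 1: wait(T5) -> count=3 queue=[] holders={T5}
Step 2: wait(T3) -> count=2 queue=[] holders={T3,T5}
Step 3: wait(T4) -> count=1 queue=[] holders={T3,T4,T5}
Step 4: wait(T1) -> count=0 queue=[] holders={T1,T3,T4,T5}
Step 5: signal(T3) -> count=1 queue=[] holders={T1,T4,T5}
Step 6: wait(T3) -> count=0 queue=[] holders={T1,T3,T4,T5}
Step 7: wait(T2) -> count=0 queue=[T2] holders={T1,T3,T4,T5}
Step 8: signal(T5) -> count=0 queue=[] holders={T1,T2,T3,T4}
Step 9: wait(T5) -> count=0 queue=[T5] holders={T1,T2,T3,T4}
Step 10: signal(T3) -> count=0 queue=[] holders={T1,T2,T4,T5}
Step 11: signal(T5) -> count=1 queue=[] holders={T1,T2,T4}
Step 12: signal(T1) -> count=2 queue=[] holders={T2,T4}
Step 13: signal(T2) -> count=3 queue=[] holders={T4}
Final holders: {T4} -> 1 thread(s)

Answer: 1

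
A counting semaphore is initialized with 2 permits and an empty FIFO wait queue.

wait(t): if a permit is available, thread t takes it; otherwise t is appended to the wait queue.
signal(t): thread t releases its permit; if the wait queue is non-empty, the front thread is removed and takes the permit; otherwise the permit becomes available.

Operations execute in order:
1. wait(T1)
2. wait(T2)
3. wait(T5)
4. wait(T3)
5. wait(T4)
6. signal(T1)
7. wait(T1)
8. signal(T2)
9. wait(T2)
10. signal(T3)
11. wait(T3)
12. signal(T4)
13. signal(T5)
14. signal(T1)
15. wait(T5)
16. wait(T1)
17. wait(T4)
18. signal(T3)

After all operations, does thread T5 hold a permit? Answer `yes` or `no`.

Step 1: wait(T1) -> count=1 queue=[] holders={T1}
Step 2: wait(T2) -> count=0 queue=[] holders={T1,T2}
Step 3: wait(T5) -> count=0 queue=[T5] holders={T1,T2}
Step 4: wait(T3) -> count=0 queue=[T5,T3] holders={T1,T2}
Step 5: wait(T4) -> count=0 queue=[T5,T3,T4] holders={T1,T2}
Step 6: signal(T1) -> count=0 queue=[T3,T4] holders={T2,T5}
Step 7: wait(T1) -> count=0 queue=[T3,T4,T1] holders={T2,T5}
Step 8: signal(T2) -> count=0 queue=[T4,T1] holders={T3,T5}
Step 9: wait(T2) -> count=0 queue=[T4,T1,T2] holders={T3,T5}
Step 10: signal(T3) -> count=0 queue=[T1,T2] holders={T4,T5}
Step 11: wait(T3) -> count=0 queue=[T1,T2,T3] holders={T4,T5}
Step 12: signal(T4) -> count=0 queue=[T2,T3] holders={T1,T5}
Step 13: signal(T5) -> count=0 queue=[T3] holders={T1,T2}
Step 14: signal(T1) -> count=0 queue=[] holders={T2,T3}
Step 15: wait(T5) -> count=0 queue=[T5] holders={T2,T3}
Step 16: wait(T1) -> count=0 queue=[T5,T1] holders={T2,T3}
Step 17: wait(T4) -> count=0 queue=[T5,T1,T4] holders={T2,T3}
Step 18: signal(T3) -> count=0 queue=[T1,T4] holders={T2,T5}
Final holders: {T2,T5} -> T5 in holders

Answer: yes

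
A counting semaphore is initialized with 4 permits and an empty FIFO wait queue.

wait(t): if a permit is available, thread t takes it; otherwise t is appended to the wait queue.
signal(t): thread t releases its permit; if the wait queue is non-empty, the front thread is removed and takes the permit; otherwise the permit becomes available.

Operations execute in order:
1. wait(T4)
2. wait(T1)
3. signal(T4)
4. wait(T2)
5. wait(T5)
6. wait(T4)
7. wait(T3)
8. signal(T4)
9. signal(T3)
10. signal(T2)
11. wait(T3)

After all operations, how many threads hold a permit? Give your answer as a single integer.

Step 1: wait(T4) -> count=3 queue=[] holders={T4}
Step 2: wait(T1) -> count=2 queue=[] holders={T1,T4}
Step 3: signal(T4) -> count=3 queue=[] holders={T1}
Step 4: wait(T2) -> count=2 queue=[] holders={T1,T2}
Step 5: wait(T5) -> count=1 queue=[] holders={T1,T2,T5}
Step 6: wait(T4) -> count=0 queue=[] holders={T1,T2,T4,T5}
Step 7: wait(T3) -> count=0 queue=[T3] holders={T1,T2,T4,T5}
Step 8: signal(T4) -> count=0 queue=[] holders={T1,T2,T3,T5}
Step 9: signal(T3) -> count=1 queue=[] holders={T1,T2,T5}
Step 10: signal(T2) -> count=2 queue=[] holders={T1,T5}
Step 11: wait(T3) -> count=1 queue=[] holders={T1,T3,T5}
Final holders: {T1,T3,T5} -> 3 thread(s)

Answer: 3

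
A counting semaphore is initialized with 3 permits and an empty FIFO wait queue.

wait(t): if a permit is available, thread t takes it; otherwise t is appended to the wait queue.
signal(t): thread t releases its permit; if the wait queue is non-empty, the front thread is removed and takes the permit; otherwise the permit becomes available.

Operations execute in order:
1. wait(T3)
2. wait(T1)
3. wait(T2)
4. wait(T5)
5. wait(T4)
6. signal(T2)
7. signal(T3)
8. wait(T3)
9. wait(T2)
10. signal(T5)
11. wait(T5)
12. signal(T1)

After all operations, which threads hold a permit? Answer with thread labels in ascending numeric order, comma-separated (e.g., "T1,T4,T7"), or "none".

Step 1: wait(T3) -> count=2 queue=[] holders={T3}
Step 2: wait(T1) -> count=1 queue=[] holders={T1,T3}
Step 3: wait(T2) -> count=0 queue=[] holders={T1,T2,T3}
Step 4: wait(T5) -> count=0 queue=[T5] holders={T1,T2,T3}
Step 5: wait(T4) -> count=0 queue=[T5,T4] holders={T1,T2,T3}
Step 6: signal(T2) -> count=0 queue=[T4] holders={T1,T3,T5}
Step 7: signal(T3) -> count=0 queue=[] holders={T1,T4,T5}
Step 8: wait(T3) -> count=0 queue=[T3] holders={T1,T4,T5}
Step 9: wait(T2) -> count=0 queue=[T3,T2] holders={T1,T4,T5}
Step 10: signal(T5) -> count=0 queue=[T2] holders={T1,T3,T4}
Step 11: wait(T5) -> count=0 queue=[T2,T5] holders={T1,T3,T4}
Step 12: signal(T1) -> count=0 queue=[T5] holders={T2,T3,T4}
Final holders: T2,T3,T4

Answer: T2,T3,T4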